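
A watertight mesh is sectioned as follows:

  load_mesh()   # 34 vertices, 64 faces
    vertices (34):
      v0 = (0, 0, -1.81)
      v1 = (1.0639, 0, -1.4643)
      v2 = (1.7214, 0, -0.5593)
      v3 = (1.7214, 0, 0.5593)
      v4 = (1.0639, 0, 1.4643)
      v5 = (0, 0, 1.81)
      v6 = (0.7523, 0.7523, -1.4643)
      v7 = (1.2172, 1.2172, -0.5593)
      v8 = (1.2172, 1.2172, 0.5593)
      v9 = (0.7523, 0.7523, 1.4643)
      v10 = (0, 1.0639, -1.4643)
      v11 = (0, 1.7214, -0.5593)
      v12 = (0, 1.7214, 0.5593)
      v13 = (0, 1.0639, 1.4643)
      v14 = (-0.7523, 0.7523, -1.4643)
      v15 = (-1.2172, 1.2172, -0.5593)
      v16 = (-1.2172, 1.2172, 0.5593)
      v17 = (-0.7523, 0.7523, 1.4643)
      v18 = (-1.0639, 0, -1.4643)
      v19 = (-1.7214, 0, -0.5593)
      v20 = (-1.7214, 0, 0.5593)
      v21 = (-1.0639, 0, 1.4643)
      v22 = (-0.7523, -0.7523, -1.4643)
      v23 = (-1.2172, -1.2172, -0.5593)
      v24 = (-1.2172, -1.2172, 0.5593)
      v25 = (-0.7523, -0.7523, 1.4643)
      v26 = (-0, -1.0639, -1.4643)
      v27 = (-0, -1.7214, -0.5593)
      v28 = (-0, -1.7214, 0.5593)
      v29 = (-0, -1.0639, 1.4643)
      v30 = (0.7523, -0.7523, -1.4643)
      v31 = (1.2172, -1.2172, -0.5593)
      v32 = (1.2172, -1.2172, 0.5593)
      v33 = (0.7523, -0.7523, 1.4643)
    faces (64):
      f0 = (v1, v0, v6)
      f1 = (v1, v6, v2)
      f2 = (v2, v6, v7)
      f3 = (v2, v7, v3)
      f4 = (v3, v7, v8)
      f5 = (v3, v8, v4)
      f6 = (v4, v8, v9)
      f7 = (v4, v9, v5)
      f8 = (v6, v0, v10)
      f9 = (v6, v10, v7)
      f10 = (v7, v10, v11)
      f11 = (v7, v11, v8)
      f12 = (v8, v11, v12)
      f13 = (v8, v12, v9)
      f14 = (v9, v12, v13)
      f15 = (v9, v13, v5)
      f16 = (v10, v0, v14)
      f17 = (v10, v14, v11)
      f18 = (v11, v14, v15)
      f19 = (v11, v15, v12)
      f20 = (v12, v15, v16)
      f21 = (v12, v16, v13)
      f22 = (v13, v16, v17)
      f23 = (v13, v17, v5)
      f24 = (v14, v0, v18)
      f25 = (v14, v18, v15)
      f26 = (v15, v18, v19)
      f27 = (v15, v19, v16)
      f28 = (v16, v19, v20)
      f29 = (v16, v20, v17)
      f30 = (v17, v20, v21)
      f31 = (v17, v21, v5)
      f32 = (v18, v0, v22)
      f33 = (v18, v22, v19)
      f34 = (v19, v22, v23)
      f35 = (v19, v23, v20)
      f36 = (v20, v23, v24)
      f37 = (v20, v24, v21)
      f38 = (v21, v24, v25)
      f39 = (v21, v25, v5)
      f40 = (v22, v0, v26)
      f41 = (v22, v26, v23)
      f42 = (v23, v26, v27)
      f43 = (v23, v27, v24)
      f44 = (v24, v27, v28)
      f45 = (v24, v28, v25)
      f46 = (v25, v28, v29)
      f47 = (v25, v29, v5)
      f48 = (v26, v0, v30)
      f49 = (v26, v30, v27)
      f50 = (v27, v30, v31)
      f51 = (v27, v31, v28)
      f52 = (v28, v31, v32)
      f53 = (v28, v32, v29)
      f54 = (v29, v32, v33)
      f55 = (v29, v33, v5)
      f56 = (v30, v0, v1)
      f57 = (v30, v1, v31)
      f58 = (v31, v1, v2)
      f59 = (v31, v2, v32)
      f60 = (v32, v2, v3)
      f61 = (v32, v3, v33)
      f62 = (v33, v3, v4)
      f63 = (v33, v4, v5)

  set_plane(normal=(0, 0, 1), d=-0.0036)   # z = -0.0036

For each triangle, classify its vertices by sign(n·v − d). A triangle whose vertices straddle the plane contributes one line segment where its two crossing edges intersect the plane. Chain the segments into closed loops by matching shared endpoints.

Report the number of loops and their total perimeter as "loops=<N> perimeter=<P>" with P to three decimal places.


loops=1 perimeter=10.540

Straddling triangles (16 of 64):
  (v2,v7,v3) [--+] → (1.46768, 0.612517, -0.0036)–(1.7214, 0, -0.0036)  len=0.6630
  (v3,v7,v8) [+-+] → (1.46768, 0.612517, -0.0036)–(1.2172, 1.2172, -0.0036)  len=0.6545
  (v7,v11,v8) [--+] → (0.604683, 1.47092, -0.0036)–(1.2172, 1.2172, -0.0036)  len=0.6630
  (v8,v11,v12) [+-+] → (0.604683, 1.47092, -0.0036)–(0, 1.7214, -0.0036)  len=0.6545
  (v11,v15,v12) [--+] → (-0.612517, 1.46768, -0.0036)–(0, 1.7214, -0.0036)  len=0.6630
  (v12,v15,v16) [+-+] → (-0.612517, 1.46768, -0.0036)–(-1.2172, 1.2172, -0.0036)  len=0.6545
  (v15,v19,v16) [--+] → (-1.47092, 0.604683, -0.0036)–(-1.2172, 1.2172, -0.0036)  len=0.6630
  (v16,v19,v20) [+-+] → (-1.47092, 0.604683, -0.0036)–(-1.7214, 0, -0.0036)  len=0.6545
  (v19,v23,v20) [--+] → (-1.46768, -0.612517, -0.0036)–(-1.7214, 0, -0.0036)  len=0.6630
  (v20,v23,v24) [+-+] → (-1.46768, -0.612517, -0.0036)–(-1.2172, -1.2172, -0.0036)  len=0.6545
  (v23,v27,v24) [--+] → (-0.604683, -1.47092, -0.0036)–(-1.2172, -1.2172, -0.0036)  len=0.6630
  (v24,v27,v28) [+-+] → (-0.604683, -1.47092, -0.0036)–(0, -1.7214, -0.0036)  len=0.6545
  (v27,v31,v28) [--+] → (0.612517, -1.46768, -0.0036)–(0, -1.7214, -0.0036)  len=0.6630
  (v28,v31,v32) [+-+] → (0.612517, -1.46768, -0.0036)–(1.2172, -1.2172, -0.0036)  len=0.6545
  (v31,v2,v32) [--+] → (1.47092, -0.604683, -0.0036)–(1.2172, -1.2172, -0.0036)  len=0.6630
  (v32,v2,v3) [+-+] → (1.47092, -0.604683, -0.0036)–(1.7214, 0, -0.0036)  len=0.6545

Chained into 1 loop(s):
  loop 1: 16 segments, perimeter = 10.5400
Total perimeter = 10.540


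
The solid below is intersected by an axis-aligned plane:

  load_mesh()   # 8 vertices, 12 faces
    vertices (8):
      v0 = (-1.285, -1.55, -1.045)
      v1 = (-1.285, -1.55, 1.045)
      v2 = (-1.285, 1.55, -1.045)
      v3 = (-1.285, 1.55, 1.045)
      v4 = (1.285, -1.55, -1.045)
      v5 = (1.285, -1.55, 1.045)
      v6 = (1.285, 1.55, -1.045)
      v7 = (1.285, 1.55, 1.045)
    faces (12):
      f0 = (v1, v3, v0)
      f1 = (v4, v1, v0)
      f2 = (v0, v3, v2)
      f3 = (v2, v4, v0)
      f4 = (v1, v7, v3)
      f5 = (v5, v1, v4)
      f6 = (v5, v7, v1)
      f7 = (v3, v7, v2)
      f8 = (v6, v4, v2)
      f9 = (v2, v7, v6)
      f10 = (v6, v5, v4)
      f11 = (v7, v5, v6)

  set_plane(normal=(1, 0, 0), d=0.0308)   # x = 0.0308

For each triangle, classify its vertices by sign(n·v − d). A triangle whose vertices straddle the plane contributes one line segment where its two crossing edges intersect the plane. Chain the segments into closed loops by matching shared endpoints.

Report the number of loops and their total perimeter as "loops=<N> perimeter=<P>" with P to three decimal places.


loops=1 perimeter=10.380

Straddling triangles (8 of 12):
  (v4,v1,v0) [+--] → (0.0308, -1.55, -0.0250475)–(0.0308, -1.55, -1.045)  len=1.0200
  (v2,v4,v0) [-+-] → (0.0308, -0.0371518, -1.045)–(0.0308, -1.55, -1.045)  len=1.5128
  (v1,v7,v3) [-+-] → (0.0308, 0.0371518, 1.045)–(0.0308, 1.55, 1.045)  len=1.5128
  (v5,v1,v4) [+-+] → (0.0308, -1.55, 1.045)–(0.0308, -1.55, -0.0250475)  len=1.0700
  (v5,v7,v1) [++-] → (0.0308, 0.0371518, 1.045)–(0.0308, -1.55, 1.045)  len=1.5872
  (v3,v7,v2) [-+-] → (0.0308, 1.55, 1.045)–(0.0308, 1.55, 0.0250475)  len=1.0200
  (v6,v4,v2) [++-] → (0.0308, -0.0371518, -1.045)–(0.0308, 1.55, -1.045)  len=1.5872
  (v2,v7,v6) [-++] → (0.0308, 1.55, 0.0250475)–(0.0308, 1.55, -1.045)  len=1.0700

Chained into 1 loop(s):
  loop 1: 8 segments, perimeter = 10.3800
Total perimeter = 10.380


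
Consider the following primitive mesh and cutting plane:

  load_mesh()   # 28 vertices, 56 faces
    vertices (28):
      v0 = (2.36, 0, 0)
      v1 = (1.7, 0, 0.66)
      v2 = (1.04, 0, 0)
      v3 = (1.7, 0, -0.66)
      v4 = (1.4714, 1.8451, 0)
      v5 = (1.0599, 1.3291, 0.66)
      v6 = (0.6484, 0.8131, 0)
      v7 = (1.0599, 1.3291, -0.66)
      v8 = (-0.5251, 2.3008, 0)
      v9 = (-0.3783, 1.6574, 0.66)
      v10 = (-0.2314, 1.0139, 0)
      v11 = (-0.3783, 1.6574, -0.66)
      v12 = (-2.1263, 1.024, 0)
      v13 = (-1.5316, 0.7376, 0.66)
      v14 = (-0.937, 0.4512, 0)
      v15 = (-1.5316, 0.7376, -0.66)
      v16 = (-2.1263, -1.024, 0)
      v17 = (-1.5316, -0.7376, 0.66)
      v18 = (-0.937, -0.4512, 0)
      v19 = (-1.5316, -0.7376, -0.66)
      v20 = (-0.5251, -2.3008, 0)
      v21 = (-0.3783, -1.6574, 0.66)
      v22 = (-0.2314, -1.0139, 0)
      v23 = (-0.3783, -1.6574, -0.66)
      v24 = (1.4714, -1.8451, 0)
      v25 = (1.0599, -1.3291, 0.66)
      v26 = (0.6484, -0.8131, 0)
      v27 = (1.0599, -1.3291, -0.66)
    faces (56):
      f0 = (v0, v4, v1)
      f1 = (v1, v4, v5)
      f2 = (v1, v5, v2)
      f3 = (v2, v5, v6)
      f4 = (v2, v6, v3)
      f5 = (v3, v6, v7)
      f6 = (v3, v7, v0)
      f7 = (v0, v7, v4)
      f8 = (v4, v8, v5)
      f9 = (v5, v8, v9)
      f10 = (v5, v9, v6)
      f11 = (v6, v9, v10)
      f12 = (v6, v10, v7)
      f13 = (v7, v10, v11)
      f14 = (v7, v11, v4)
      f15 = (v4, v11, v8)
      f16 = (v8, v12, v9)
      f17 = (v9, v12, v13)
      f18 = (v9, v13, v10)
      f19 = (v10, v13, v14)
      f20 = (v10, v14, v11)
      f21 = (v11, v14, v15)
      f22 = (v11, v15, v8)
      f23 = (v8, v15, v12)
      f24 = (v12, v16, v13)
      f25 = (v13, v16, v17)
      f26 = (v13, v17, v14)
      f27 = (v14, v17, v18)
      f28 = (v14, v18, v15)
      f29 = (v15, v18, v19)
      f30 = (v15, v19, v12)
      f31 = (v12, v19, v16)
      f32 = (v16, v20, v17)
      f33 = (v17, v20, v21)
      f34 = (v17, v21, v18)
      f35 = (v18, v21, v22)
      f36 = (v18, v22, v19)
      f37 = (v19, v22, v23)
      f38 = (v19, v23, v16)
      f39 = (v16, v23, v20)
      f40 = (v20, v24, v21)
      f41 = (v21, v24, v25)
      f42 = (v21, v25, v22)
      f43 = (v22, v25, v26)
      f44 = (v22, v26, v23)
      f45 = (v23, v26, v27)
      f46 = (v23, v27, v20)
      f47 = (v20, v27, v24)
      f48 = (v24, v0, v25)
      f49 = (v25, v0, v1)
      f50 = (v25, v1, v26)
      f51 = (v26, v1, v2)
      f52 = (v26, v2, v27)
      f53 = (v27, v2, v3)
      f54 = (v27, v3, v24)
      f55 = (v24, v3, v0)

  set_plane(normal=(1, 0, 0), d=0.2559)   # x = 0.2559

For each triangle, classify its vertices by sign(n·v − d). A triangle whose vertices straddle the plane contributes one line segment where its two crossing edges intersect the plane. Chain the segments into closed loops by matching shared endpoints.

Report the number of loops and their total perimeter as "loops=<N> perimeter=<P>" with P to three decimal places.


Straddling triangles (16 of 56):
  (v4,v8,v5) [+-+] → (0.2559, 2.12254, 0)–(0.2559, 1.822, 0.325211)  len=0.4428
  (v5,v8,v9) [+--] → (0.2559, 1.822, 0.325211)–(0.2559, 1.51263, 0.66)  len=0.4558
  (v5,v9,v6) [+-+] → (0.2559, 1.51263, 0.66)–(0.2559, 1.13587, 0.252313)  len=0.5551
  (v6,v9,v10) [+--] → (0.2559, 1.13587, 0.252313)–(0.2559, 0.902682, 0)  len=0.3436
  (v6,v10,v7) [+-+] → (0.2559, 0.902682, 0)–(0.2559, 1.13285, -0.249065)  len=0.3391
  (v7,v10,v11) [+--] → (0.2559, 1.13285, -0.249065)–(0.2559, 1.51263, -0.66)  len=0.5596
  (v7,v11,v4) [+-+] → (0.2559, 1.51263, -0.66)–(0.2559, 1.72176, -0.433708)  len=0.3081
  (v4,v11,v8) [+--] → (0.2559, 1.72176, -0.433708)–(0.2559, 2.12254, 0)  len=0.5905
  (v20,v24,v21) [-+-] → (0.2559, -2.12254, 0)–(0.2559, -1.72176, 0.433708)  len=0.5905
  (v21,v24,v25) [-++] → (0.2559, -1.72176, 0.433708)–(0.2559, -1.51263, 0.66)  len=0.3081
  (v21,v25,v22) [-+-] → (0.2559, -1.51263, 0.66)–(0.2559, -1.13285, 0.249065)  len=0.5596
  (v22,v25,v26) [-++] → (0.2559, -1.13285, 0.249065)–(0.2559, -0.902682, 0)  len=0.3391
  (v22,v26,v23) [-+-] → (0.2559, -0.902682, 0)–(0.2559, -1.13587, -0.252313)  len=0.3436
  (v23,v26,v27) [-++] → (0.2559, -1.13587, -0.252313)–(0.2559, -1.51263, -0.66)  len=0.5551
  (v23,v27,v20) [-+-] → (0.2559, -1.51263, -0.66)–(0.2559, -1.822, -0.325211)  len=0.4558
  (v20,v27,v24) [-++] → (0.2559, -1.822, -0.325211)–(0.2559, -2.12254, 0)  len=0.4428

Chained into 2 loop(s):
  loop 1: 8 segments, perimeter = 3.5947
  loop 2: 8 segments, perimeter = 3.5947
Total perimeter = 7.189

loops=2 perimeter=7.189


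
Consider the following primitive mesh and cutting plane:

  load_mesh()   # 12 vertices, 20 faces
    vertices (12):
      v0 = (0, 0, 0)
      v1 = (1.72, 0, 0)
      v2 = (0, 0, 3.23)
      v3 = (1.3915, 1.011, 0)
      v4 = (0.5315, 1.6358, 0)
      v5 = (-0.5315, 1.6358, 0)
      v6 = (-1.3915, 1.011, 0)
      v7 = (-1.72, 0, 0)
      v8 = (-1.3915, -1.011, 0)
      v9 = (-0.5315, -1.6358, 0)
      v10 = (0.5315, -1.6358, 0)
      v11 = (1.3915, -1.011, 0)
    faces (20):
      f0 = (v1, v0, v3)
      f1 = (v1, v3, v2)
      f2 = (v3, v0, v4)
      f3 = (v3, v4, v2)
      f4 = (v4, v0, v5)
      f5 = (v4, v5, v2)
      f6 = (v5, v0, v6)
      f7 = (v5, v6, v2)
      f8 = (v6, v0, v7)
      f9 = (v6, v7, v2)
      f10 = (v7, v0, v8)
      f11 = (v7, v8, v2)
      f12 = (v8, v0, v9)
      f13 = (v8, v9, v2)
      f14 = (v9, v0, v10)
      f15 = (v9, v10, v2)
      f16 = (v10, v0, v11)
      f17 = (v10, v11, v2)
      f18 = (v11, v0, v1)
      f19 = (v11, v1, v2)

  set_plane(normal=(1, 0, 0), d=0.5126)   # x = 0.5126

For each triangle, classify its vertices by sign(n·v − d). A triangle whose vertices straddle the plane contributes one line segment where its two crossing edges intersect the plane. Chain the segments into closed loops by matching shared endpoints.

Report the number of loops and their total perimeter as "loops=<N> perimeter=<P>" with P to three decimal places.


Straddling triangles (12 of 20):
  (v1,v0,v3) [+-+] → (0.5126, 0, 0)–(0.5126, 0.372432, 0)  len=0.3724
  (v1,v3,v2) [++-] → (0.5126, 0.372432, 2.04013)–(0.5126, 0, 2.26738)  len=0.4363
  (v3,v0,v4) [+-+] → (0.5126, 0.372432, 0)–(0.5126, 1.57763, 0)  len=1.2052
  (v3,v4,v2) [++-] → (0.5126, 1.57763, 0.114858)–(0.5126, 0.372432, 2.04013)  len=2.2714
  (v4,v0,v5) [+--] → (0.5126, 1.57763, 0)–(0.5126, 1.6358, 0)  len=0.0582
  (v4,v5,v2) [+--] → (0.5126, 1.6358, 0)–(0.5126, 1.57763, 0.114858)  len=0.1287
  (v9,v0,v10) [--+] → (0.5126, -1.57763, 0)–(0.5126, -1.6358, 0)  len=0.0582
  (v9,v10,v2) [-+-] → (0.5126, -1.6358, 0)–(0.5126, -1.57763, 0.114858)  len=0.1287
  (v10,v0,v11) [+-+] → (0.5126, -1.57763, 0)–(0.5126, -0.372432, 0)  len=1.2052
  (v10,v11,v2) [++-] → (0.5126, -0.372432, 2.04013)–(0.5126, -1.57763, 0.114858)  len=2.2714
  (v11,v0,v1) [+-+] → (0.5126, -0.372432, 0)–(0.5126, 0, 0)  len=0.3724
  (v11,v1,v2) [++-] → (0.5126, 0, 2.26738)–(0.5126, -0.372432, 2.04013)  len=0.4363

Chained into 1 loop(s):
  loop 1: 12 segments, perimeter = 8.9444
Total perimeter = 8.944

loops=1 perimeter=8.944


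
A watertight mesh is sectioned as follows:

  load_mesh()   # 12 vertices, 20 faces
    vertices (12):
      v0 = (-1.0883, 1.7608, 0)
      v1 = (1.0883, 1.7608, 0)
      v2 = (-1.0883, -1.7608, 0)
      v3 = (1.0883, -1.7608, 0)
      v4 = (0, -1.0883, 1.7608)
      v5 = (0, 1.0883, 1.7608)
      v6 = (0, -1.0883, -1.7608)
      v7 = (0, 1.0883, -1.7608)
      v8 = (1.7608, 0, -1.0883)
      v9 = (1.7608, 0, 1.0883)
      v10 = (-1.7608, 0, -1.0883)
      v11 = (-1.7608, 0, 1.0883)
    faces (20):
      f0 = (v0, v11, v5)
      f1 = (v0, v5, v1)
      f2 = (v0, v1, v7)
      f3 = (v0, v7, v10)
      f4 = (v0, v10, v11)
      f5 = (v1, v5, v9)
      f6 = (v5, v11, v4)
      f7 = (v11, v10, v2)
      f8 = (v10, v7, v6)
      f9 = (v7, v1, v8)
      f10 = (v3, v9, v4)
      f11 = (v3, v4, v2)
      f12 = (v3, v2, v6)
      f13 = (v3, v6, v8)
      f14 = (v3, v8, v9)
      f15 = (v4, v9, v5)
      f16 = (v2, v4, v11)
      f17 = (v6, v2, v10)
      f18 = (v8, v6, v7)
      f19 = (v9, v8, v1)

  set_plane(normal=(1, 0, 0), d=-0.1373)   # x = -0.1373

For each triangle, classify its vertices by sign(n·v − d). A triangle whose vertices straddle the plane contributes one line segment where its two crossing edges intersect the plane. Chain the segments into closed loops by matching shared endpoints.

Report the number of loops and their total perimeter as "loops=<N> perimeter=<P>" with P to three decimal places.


loops=1 perimeter=11.562

Straddling triangles (10 of 20):
  (v0,v11,v5) [--+] → (-0.1373, 1.00344, 1.70836)–(-0.1373, 1.17314, 1.53866)  len=0.2400
  (v0,v5,v1) [-++] → (-0.1373, 1.17314, 1.53866)–(-0.1373, 1.7608, 0)  len=1.6471
  (v0,v1,v7) [-++] → (-0.1373, 1.7608, 0)–(-0.1373, 1.17314, -1.53866)  len=1.6471
  (v0,v7,v10) [-+-] → (-0.1373, 1.17314, -1.53866)–(-0.1373, 1.00344, -1.70836)  len=0.2400
  (v5,v11,v4) [+-+] → (-0.1373, 1.00344, 1.70836)–(-0.1373, -1.00344, 1.70836)  len=2.0069
  (v10,v7,v6) [-++] → (-0.1373, 1.00344, -1.70836)–(-0.1373, -1.00344, -1.70836)  len=2.0069
  (v3,v4,v2) [++-] → (-0.1373, -1.17314, 1.53866)–(-0.1373, -1.7608, 0)  len=1.6471
  (v3,v2,v6) [+-+] → (-0.1373, -1.7608, 0)–(-0.1373, -1.17314, -1.53866)  len=1.6471
  (v2,v4,v11) [-+-] → (-0.1373, -1.17314, 1.53866)–(-0.1373, -1.00344, 1.70836)  len=0.2400
  (v6,v2,v10) [+--] → (-0.1373, -1.17314, -1.53866)–(-0.1373, -1.00344, -1.70836)  len=0.2400

Chained into 1 loop(s):
  loop 1: 10 segments, perimeter = 11.5620
Total perimeter = 11.562


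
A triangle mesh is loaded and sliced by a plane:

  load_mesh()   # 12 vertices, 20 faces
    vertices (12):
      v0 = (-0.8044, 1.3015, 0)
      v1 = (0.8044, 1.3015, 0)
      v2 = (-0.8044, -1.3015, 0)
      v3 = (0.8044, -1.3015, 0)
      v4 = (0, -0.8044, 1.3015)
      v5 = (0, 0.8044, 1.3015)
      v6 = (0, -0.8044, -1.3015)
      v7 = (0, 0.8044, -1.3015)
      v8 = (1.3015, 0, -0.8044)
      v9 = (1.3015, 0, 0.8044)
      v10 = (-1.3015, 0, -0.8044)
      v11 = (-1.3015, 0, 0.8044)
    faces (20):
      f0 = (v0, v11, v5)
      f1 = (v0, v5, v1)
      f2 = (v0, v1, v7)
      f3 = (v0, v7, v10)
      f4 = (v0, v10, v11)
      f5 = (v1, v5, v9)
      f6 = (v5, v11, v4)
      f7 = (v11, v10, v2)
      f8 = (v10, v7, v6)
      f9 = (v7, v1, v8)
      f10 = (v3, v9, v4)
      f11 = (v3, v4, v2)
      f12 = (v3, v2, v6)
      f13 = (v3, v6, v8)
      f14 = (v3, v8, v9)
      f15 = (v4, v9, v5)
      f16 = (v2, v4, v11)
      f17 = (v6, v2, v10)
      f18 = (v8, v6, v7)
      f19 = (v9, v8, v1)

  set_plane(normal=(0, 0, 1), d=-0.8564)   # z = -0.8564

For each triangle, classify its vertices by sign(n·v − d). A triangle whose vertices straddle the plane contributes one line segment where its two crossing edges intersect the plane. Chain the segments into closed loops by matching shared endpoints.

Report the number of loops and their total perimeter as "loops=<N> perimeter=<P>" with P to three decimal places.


Straddling triangles (8 of 20):
  (v0,v1,v7) [++-] → (0.275097, 0.974403, -0.8564)–(-0.275097, 0.974403, -0.8564)  len=0.5502
  (v0,v7,v10) [+-+] → (-0.275097, 0.974403, -0.8564)–(-1.16535, 0.0841456, -0.8564)  len=1.2590
  (v10,v7,v6) [+--] → (-1.16535, 0.0841456, -0.8564)–(-1.16535, -0.0841456, -0.8564)  len=0.1683
  (v7,v1,v8) [-++] → (0.275097, 0.974403, -0.8564)–(1.16535, 0.0841456, -0.8564)  len=1.2590
  (v3,v2,v6) [++-] → (-0.275097, -0.974403, -0.8564)–(0.275097, -0.974403, -0.8564)  len=0.5502
  (v3,v6,v8) [+-+] → (0.275097, -0.974403, -0.8564)–(1.16535, -0.0841456, -0.8564)  len=1.2590
  (v6,v2,v10) [-++] → (-0.275097, -0.974403, -0.8564)–(-1.16535, -0.0841456, -0.8564)  len=1.2590
  (v8,v6,v7) [+--] → (1.16535, -0.0841456, -0.8564)–(1.16535, 0.0841456, -0.8564)  len=0.1683

Chained into 1 loop(s):
  loop 1: 8 segments, perimeter = 6.4730
Total perimeter = 6.473

loops=1 perimeter=6.473


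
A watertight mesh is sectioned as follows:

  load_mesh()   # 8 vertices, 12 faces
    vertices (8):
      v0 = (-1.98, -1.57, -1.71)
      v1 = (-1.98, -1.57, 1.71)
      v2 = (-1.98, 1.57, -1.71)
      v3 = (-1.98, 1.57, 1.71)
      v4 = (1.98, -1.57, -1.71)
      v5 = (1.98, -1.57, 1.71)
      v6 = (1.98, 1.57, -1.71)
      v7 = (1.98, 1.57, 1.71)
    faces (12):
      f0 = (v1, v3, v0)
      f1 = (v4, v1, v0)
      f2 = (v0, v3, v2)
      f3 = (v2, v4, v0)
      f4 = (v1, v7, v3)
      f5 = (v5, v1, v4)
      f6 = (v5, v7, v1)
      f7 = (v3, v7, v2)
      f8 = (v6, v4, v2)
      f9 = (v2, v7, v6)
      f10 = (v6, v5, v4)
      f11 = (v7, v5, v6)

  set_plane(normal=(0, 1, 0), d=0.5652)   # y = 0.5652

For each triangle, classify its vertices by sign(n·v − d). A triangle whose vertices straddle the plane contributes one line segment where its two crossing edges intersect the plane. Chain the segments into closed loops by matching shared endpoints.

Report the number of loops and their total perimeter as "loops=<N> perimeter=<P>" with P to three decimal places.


loops=1 perimeter=14.760

Straddling triangles (8 of 12):
  (v1,v3,v0) [-+-] → (-1.98, 0.5652, 1.71)–(-1.98, 0.5652, 0.6156)  len=1.0944
  (v0,v3,v2) [-++] → (-1.98, 0.5652, 0.6156)–(-1.98, 0.5652, -1.71)  len=2.3256
  (v2,v4,v0) [+--] → (-0.7128, 0.5652, -1.71)–(-1.98, 0.5652, -1.71)  len=1.2672
  (v1,v7,v3) [-++] → (0.7128, 0.5652, 1.71)–(-1.98, 0.5652, 1.71)  len=2.6928
  (v5,v7,v1) [-+-] → (1.98, 0.5652, 1.71)–(0.7128, 0.5652, 1.71)  len=1.2672
  (v6,v4,v2) [+-+] → (1.98, 0.5652, -1.71)–(-0.7128, 0.5652, -1.71)  len=2.6928
  (v6,v5,v4) [+--] → (1.98, 0.5652, -0.6156)–(1.98, 0.5652, -1.71)  len=1.0944
  (v7,v5,v6) [+-+] → (1.98, 0.5652, 1.71)–(1.98, 0.5652, -0.6156)  len=2.3256

Chained into 1 loop(s):
  loop 1: 8 segments, perimeter = 14.7600
Total perimeter = 14.760


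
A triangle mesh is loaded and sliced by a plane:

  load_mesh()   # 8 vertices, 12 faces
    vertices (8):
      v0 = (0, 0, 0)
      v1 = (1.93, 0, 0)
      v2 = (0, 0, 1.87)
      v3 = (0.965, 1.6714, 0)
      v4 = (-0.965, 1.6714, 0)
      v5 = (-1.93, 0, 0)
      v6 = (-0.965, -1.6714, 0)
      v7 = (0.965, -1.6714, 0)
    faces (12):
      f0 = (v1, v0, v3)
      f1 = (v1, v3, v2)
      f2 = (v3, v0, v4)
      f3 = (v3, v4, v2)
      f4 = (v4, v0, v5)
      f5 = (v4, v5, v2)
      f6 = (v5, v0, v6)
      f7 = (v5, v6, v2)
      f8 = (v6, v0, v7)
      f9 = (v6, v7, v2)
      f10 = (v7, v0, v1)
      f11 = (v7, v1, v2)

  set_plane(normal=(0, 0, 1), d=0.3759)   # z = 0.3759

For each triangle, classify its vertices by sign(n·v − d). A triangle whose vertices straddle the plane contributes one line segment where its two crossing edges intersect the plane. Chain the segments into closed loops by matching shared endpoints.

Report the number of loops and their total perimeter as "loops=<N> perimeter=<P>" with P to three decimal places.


Straddling triangles (6 of 12):
  (v1,v3,v2) [--+] → (0.77102, 1.33542, 0.3759)–(1.54204, 0, 0.3759)  len=1.5420
  (v3,v4,v2) [--+] → (-0.77102, 1.33542, 0.3759)–(0.77102, 1.33542, 0.3759)  len=1.5420
  (v4,v5,v2) [--+] → (-1.54204, 0, 0.3759)–(-0.77102, 1.33542, 0.3759)  len=1.5420
  (v5,v6,v2) [--+] → (-0.77102, -1.33542, 0.3759)–(-1.54204, 0, 0.3759)  len=1.5420
  (v6,v7,v2) [--+] → (0.77102, -1.33542, 0.3759)–(-0.77102, -1.33542, 0.3759)  len=1.5420
  (v7,v1,v2) [--+] → (1.54204, 0, 0.3759)–(0.77102, -1.33542, 0.3759)  len=1.5420

Chained into 1 loop(s):
  loop 1: 6 segments, perimeter = 9.2522
Total perimeter = 9.252

loops=1 perimeter=9.252


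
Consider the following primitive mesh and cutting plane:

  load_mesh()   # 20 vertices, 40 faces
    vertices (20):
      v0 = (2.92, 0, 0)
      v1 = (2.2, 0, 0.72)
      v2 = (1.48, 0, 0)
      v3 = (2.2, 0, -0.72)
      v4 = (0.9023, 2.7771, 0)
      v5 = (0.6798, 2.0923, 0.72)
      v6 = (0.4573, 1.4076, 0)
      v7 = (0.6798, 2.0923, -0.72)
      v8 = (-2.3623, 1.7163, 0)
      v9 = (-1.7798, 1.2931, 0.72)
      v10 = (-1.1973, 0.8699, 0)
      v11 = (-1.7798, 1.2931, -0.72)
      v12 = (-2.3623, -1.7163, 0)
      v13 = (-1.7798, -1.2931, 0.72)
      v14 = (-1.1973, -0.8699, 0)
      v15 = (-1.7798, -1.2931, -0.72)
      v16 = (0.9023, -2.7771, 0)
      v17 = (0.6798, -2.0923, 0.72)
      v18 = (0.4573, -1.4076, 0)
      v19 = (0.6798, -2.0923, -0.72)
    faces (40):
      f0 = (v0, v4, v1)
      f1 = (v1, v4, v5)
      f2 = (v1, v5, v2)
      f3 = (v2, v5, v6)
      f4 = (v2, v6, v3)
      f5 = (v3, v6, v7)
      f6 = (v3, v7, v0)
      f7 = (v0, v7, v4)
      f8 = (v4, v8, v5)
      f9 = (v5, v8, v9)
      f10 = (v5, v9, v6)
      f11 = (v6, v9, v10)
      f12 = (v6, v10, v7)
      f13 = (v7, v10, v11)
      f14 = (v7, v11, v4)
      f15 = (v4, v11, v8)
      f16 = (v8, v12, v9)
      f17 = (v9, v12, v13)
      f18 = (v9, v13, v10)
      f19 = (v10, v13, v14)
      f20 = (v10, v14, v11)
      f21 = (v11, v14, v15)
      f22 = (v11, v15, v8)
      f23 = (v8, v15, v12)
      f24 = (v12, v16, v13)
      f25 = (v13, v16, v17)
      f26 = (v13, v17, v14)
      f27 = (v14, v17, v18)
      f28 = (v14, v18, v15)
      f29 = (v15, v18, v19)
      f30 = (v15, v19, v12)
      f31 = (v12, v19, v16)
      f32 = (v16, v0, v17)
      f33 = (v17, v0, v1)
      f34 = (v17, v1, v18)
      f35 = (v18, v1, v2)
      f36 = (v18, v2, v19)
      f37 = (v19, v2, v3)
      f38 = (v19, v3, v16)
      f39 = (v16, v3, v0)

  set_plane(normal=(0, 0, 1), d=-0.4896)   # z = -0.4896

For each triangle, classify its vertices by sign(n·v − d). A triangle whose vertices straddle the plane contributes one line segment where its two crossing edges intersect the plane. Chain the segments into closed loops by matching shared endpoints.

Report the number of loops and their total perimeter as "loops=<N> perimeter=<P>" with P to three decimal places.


loops=2 perimeter=25.862

Straddling triangles (20 of 40):
  (v2,v6,v3) [++-] → (1.64234, 0.450432, -0.4896)–(1.9696, 0, -0.4896)  len=0.5568
  (v3,v6,v7) [-+-] → (1.64234, 0.450432, -0.4896)–(0.6086, 1.8732, -0.4896)  len=1.7587
  (v3,v7,v0) [--+] → (1.39666, 1.42276, -0.4896)–(2.4304, 0, -0.4896)  len=1.7587
  (v0,v7,v4) [+-+] → (1.39666, 1.42276, -0.4896)–(0.751, 2.31144, -0.4896)  len=1.0985
  (v6,v10,v7) [++-] → (0.079128, 1.70113, -0.4896)–(0.6086, 1.8732, -0.4896)  len=0.5567
  (v7,v10,v11) [-+-] → (0.079128, 1.70113, -0.4896)–(-1.5934, 1.15768, -0.4896)  len=1.7586
  (v7,v11,v4) [--+] → (-0.921528, 1.76798, -0.4896)–(0.751, 2.31144, -0.4896)  len=1.7586
  (v4,v11,v8) [+-+] → (-0.921528, 1.76798, -0.4896)–(-1.9662, 1.42852, -0.4896)  len=1.0984
  (v10,v14,v11) [++-] → (-1.5934, 0.60094, -0.4896)–(-1.5934, 1.15768, -0.4896)  len=0.5567
  (v11,v14,v15) [-+-] → (-1.5934, 0.60094, -0.4896)–(-1.5934, -1.15768, -0.4896)  len=1.7586
  (v11,v15,v8) [--+] → (-1.9662, -0.330092, -0.4896)–(-1.9662, 1.42852, -0.4896)  len=1.7586
  (v8,v15,v12) [+-+] → (-1.9662, -0.330092, -0.4896)–(-1.9662, -1.42852, -0.4896)  len=1.0984
  (v14,v18,v15) [++-] → (-1.06393, -1.32974, -0.4896)–(-1.5934, -1.15768, -0.4896)  len=0.5567
  (v15,v18,v19) [-+-] → (-1.06393, -1.32974, -0.4896)–(0.6086, -1.8732, -0.4896)  len=1.7586
  (v15,v19,v12) [--+] → (-0.293672, -1.97198, -0.4896)–(-1.9662, -1.42852, -0.4896)  len=1.7586
  (v12,v19,v16) [+-+] → (-0.293672, -1.97198, -0.4896)–(0.751, -2.31144, -0.4896)  len=1.0984
  (v18,v2,v19) [++-] → (0.935864, -1.42276, -0.4896)–(0.6086, -1.8732, -0.4896)  len=0.5568
  (v19,v2,v3) [-+-] → (0.935864, -1.42276, -0.4896)–(1.9696, 0, -0.4896)  len=1.7587
  (v19,v3,v16) [--+] → (1.78474, -0.888672, -0.4896)–(0.751, -2.31144, -0.4896)  len=1.7587
  (v16,v3,v0) [+-+] → (1.78474, -0.888672, -0.4896)–(2.4304, 0, -0.4896)  len=1.0985

Chained into 2 loop(s):
  loop 1: 10 segments, perimeter = 11.5769
  loop 2: 10 segments, perimeter = 14.2854
Total perimeter = 25.862


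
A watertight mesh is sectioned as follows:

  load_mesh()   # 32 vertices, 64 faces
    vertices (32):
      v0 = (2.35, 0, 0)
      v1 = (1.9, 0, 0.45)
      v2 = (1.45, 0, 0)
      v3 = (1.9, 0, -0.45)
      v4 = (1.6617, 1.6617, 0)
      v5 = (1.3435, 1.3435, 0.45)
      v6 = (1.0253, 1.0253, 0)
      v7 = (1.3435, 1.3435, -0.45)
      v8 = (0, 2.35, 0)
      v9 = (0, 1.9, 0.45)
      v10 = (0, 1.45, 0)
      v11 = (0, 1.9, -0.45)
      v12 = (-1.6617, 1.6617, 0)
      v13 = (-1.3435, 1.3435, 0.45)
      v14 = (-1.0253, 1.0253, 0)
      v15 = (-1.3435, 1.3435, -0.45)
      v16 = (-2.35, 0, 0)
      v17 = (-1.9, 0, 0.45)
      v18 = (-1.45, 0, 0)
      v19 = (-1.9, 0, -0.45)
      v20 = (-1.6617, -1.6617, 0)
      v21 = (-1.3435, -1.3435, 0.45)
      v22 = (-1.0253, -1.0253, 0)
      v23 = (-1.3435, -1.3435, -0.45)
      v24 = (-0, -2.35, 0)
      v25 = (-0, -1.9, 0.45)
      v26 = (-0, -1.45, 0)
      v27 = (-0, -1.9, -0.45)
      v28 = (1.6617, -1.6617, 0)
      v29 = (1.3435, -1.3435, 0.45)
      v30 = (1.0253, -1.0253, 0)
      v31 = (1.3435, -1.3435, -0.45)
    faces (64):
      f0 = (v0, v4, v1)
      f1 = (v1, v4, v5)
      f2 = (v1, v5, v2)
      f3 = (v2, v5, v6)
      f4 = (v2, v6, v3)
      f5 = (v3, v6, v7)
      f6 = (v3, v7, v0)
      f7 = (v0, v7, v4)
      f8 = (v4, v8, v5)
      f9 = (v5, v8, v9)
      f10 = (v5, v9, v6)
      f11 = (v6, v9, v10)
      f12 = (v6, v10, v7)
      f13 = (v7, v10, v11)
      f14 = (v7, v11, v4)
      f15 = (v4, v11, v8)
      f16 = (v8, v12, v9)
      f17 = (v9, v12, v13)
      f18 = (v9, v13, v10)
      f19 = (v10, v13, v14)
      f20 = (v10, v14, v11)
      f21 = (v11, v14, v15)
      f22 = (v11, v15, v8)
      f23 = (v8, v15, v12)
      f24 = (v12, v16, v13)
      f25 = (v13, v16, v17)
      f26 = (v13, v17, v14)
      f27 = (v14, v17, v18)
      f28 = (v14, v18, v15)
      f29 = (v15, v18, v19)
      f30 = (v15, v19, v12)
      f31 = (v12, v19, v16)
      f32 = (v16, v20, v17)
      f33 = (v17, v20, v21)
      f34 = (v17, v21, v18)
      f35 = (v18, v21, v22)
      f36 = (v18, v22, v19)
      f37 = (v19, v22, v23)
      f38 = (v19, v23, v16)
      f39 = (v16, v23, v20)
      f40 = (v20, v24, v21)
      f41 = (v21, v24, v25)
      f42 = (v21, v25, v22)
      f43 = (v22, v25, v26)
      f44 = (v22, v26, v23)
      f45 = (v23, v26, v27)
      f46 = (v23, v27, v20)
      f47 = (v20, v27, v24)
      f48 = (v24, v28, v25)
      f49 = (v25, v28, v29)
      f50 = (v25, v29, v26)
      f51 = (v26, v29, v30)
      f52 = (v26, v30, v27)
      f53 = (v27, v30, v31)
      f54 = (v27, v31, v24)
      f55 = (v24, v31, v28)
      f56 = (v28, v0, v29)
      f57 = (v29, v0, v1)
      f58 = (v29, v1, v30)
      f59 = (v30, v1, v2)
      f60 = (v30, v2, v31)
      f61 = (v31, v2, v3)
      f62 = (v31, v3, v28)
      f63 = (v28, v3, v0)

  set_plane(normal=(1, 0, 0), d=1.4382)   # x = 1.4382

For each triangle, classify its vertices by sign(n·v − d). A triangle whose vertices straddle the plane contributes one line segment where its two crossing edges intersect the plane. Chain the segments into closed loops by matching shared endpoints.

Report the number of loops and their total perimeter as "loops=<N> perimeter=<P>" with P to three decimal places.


loops=2 perimeter=7.891

Straddling triangles (20 of 64):
  (v1,v4,v5) [++-] → (1.4382, 1.4382, 0.316075)–(1.4382, 1.11488, 0.45)  len=0.3500
  (v1,v5,v2) [+-+] → (1.4382, 1.11488, 0.45)–(1.4382, 0.148857, 0.0498592)  len=1.0456
  (v2,v5,v6) [+--] → (1.4382, 0.148857, 0.0498592)–(1.4382, 0.0284873, 0)  len=0.1303
  (v2,v6,v3) [+-+] → (1.4382, 0.0284873, 0)–(1.4382, 0.54131, -0.212421)  len=0.5551
  (v3,v6,v7) [+--] → (1.4382, 0.54131, -0.212421)–(1.4382, 1.11488, -0.45)  len=0.6208
  (v3,v7,v0) [+-+] → (1.4382, 1.11488, -0.45)–(1.4382, 1.21709, -0.40766)  len=0.1106
  (v0,v7,v4) [+-+] → (1.4382, 1.21709, -0.40766)–(1.4382, 1.4382, -0.316075)  len=0.2393
  (v4,v8,v5) [+--] → (1.4382, 1.75428, 0)–(1.4382, 1.4382, 0.316075)  len=0.4470
  (v7,v11,v4) [--+] → (1.4382, 1.69375, -0.0605254)–(1.4382, 1.4382, -0.316075)  len=0.3614
  (v4,v11,v8) [+--] → (1.4382, 1.69375, -0.0605254)–(1.4382, 1.75428, 0)  len=0.0856
  (v24,v28,v25) [-+-] → (1.4382, -1.75428, 0)–(1.4382, -1.69375, 0.0605254)  len=0.0856
  (v25,v28,v29) [-+-] → (1.4382, -1.69375, 0.0605254)–(1.4382, -1.4382, 0.316075)  len=0.3614
  (v24,v31,v28) [--+] → (1.4382, -1.4382, -0.316075)–(1.4382, -1.75428, 0)  len=0.4470
  (v28,v0,v29) [++-] → (1.4382, -1.21709, 0.40766)–(1.4382, -1.4382, 0.316075)  len=0.2393
  (v29,v0,v1) [-++] → (1.4382, -1.21709, 0.40766)–(1.4382, -1.11488, 0.45)  len=0.1106
  (v29,v1,v30) [-+-] → (1.4382, -1.11488, 0.45)–(1.4382, -0.54131, 0.212421)  len=0.6208
  (v30,v1,v2) [-++] → (1.4382, -0.54131, 0.212421)–(1.4382, -0.0284873, 0)  len=0.5551
  (v30,v2,v31) [-+-] → (1.4382, -0.0284873, 0)–(1.4382, -0.148857, -0.0498592)  len=0.1303
  (v31,v2,v3) [-++] → (1.4382, -0.148857, -0.0498592)–(1.4382, -1.11488, -0.45)  len=1.0456
  (v31,v3,v28) [-++] → (1.4382, -1.11488, -0.45)–(1.4382, -1.4382, -0.316075)  len=0.3500

Chained into 2 loop(s):
  loop 1: 10 segments, perimeter = 3.9457
  loop 2: 10 segments, perimeter = 3.9457
Total perimeter = 7.891


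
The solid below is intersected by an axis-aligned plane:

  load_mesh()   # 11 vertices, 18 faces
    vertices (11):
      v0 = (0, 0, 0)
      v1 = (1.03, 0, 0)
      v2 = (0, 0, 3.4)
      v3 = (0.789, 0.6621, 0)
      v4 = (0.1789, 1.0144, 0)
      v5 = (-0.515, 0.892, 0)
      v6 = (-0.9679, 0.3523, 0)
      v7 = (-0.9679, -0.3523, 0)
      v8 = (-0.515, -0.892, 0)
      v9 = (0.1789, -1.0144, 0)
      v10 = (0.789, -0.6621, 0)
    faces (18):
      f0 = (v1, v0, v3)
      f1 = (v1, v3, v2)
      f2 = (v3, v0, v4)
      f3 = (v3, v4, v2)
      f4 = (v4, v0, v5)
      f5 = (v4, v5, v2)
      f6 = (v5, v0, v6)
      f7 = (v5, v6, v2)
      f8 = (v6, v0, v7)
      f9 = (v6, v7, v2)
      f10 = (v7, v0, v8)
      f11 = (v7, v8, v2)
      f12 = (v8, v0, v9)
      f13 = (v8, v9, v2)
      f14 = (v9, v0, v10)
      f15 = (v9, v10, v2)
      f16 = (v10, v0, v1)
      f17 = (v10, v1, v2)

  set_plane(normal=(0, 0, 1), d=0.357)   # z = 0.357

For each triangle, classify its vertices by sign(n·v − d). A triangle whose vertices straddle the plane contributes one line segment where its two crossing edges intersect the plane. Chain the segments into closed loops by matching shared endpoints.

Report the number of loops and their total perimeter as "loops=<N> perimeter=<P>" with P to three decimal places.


Straddling triangles (9 of 18):
  (v1,v3,v2) [--+] → (0.706155, 0.59258, 0.357)–(0.92185, 0, 0.357)  len=0.6306
  (v3,v4,v2) [--+] → (0.160116, 0.907888, 0.357)–(0.706155, 0.592579, 0.357)  len=0.6305
  (v4,v5,v2) [--+] → (-0.460925, 0.79834, 0.357)–(0.160115, 0.907888, 0.357)  len=0.6306
  (v5,v6,v2) [--+] → (-0.86627, 0.315308, 0.357)–(-0.460925, 0.79834, 0.357)  len=0.6306
  (v6,v7,v2) [--+] → (-0.86627, -0.315308, 0.357)–(-0.86627, 0.315308, 0.357)  len=0.6306
  (v7,v8,v2) [--+] → (-0.460925, -0.79834, 0.357)–(-0.86627, -0.315308, 0.357)  len=0.6306
  (v8,v9,v2) [--+] → (0.160116, -0.907888, 0.357)–(-0.460925, -0.79834, 0.357)  len=0.6306
  (v9,v10,v2) [--+] → (0.706155, -0.59258, 0.357)–(0.160115, -0.907888, 0.357)  len=0.6305
  (v10,v1,v2) [--+] → (0.92185, 0, 0.357)–(0.706155, -0.592579, 0.357)  len=0.6306

Chained into 1 loop(s):
  loop 1: 9 segments, perimeter = 5.6753
Total perimeter = 5.675

loops=1 perimeter=5.675


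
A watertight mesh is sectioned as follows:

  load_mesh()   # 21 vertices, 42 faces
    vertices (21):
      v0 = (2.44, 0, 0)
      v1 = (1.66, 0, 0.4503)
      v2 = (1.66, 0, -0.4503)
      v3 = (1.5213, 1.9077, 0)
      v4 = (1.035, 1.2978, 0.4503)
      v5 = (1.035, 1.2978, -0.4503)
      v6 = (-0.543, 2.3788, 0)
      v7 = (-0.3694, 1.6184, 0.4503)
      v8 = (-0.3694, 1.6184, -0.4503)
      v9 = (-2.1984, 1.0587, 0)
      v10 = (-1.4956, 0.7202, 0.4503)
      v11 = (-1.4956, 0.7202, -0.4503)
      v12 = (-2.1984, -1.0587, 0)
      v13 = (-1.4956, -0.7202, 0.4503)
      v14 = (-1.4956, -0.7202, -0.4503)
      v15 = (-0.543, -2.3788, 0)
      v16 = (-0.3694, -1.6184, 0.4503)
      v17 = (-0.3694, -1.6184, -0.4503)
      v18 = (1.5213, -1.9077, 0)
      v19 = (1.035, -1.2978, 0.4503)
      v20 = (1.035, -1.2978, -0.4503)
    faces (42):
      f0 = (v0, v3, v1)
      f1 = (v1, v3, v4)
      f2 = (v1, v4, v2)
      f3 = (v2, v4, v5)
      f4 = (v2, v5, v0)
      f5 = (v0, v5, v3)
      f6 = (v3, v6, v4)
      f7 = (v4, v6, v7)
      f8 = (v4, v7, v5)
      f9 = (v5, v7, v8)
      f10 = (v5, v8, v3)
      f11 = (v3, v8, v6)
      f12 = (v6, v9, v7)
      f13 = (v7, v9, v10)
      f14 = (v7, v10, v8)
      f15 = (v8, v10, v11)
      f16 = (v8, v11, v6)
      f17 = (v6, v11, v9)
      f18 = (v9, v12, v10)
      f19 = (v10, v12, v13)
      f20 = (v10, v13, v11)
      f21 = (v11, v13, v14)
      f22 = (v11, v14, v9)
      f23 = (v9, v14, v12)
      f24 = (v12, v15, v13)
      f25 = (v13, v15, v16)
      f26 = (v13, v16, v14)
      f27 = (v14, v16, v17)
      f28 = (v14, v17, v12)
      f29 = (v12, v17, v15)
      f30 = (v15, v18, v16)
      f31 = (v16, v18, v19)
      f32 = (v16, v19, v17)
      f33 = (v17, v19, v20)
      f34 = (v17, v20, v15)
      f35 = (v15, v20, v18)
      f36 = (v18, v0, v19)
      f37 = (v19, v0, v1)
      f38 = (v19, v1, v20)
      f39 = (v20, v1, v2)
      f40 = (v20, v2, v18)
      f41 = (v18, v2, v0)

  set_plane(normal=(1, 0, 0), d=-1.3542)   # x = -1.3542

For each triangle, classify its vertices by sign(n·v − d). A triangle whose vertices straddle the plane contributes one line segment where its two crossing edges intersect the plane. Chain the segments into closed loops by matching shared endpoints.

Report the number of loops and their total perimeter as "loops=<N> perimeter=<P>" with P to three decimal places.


Straddling triangles (12 of 42):
  (v6,v9,v7) [+-+] → (-1.3542, 1.73191, 0)–(-1.3542, 1.31704, 0.207842)  len=0.4640
  (v7,v9,v10) [+--] → (-1.3542, 1.31704, 0.207842)–(-1.3542, 0.832973, 0.4503)  len=0.5414
  (v7,v10,v8) [+-+] → (-1.3542, 0.832973, 0.4503)–(-1.3542, 0.832973, 0.337225)  len=0.1131
  (v8,v10,v11) [+--] → (-1.3542, 0.832973, 0.337225)–(-1.3542, 0.832973, -0.4503)  len=0.7875
  (v8,v11,v6) [+-+] → (-1.3542, 0.832973, -0.4503)–(-1.3542, 0.966396, -0.383459)  len=0.1492
  (v6,v11,v9) [+--] → (-1.3542, 0.966396, -0.383459)–(-1.3542, 1.73191, 0)  len=0.8562
  (v12,v15,v13) [-+-] → (-1.3542, -1.73191, 0)–(-1.3542, -0.966396, 0.383459)  len=0.8562
  (v13,v15,v16) [-++] → (-1.3542, -0.966396, 0.383459)–(-1.3542, -0.832973, 0.4503)  len=0.1492
  (v13,v16,v14) [-+-] → (-1.3542, -0.832973, 0.4503)–(-1.3542, -0.832973, -0.337225)  len=0.7875
  (v14,v16,v17) [-++] → (-1.3542, -0.832973, -0.337225)–(-1.3542, -0.832973, -0.4503)  len=0.1131
  (v14,v17,v12) [-+-] → (-1.3542, -0.832973, -0.4503)–(-1.3542, -1.31704, -0.207842)  len=0.5414
  (v12,v17,v15) [-++] → (-1.3542, -1.31704, -0.207842)–(-1.3542, -1.73191, 0)  len=0.4640

Chained into 2 loop(s):
  loop 1: 6 segments, perimeter = 2.9114
  loop 2: 6 segments, perimeter = 2.9114
Total perimeter = 5.823

loops=2 perimeter=5.823


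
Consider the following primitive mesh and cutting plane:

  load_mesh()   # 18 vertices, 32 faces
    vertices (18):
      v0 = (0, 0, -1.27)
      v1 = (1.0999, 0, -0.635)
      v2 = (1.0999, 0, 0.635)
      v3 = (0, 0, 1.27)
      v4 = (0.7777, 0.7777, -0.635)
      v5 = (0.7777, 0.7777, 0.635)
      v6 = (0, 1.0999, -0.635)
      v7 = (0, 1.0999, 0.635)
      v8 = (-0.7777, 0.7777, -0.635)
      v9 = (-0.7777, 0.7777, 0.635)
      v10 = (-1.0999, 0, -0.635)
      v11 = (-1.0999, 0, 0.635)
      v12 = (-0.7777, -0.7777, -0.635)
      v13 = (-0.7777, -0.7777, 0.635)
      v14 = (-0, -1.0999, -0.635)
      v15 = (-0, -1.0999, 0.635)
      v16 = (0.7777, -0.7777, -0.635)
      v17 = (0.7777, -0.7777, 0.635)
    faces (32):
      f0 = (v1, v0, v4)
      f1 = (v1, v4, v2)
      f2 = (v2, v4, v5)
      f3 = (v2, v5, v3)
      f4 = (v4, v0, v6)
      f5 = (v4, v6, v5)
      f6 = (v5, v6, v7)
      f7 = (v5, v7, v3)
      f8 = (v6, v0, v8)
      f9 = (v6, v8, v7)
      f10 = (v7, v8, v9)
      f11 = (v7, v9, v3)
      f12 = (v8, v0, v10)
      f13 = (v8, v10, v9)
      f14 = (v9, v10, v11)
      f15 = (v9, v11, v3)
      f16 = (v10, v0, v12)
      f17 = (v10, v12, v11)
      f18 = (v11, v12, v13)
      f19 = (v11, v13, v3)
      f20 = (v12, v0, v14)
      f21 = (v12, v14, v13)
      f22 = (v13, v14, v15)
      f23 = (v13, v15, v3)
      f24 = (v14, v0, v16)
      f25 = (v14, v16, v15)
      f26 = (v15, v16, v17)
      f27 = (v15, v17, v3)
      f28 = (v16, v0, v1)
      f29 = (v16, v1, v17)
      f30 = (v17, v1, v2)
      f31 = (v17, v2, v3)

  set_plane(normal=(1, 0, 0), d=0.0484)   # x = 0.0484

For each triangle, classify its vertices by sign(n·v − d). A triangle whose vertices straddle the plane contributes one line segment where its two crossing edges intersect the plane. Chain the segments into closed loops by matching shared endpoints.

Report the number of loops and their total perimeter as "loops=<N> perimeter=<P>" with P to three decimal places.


loops=1 perimeter=7.503

Straddling triangles (12 of 32):
  (v1,v0,v4) [+-+] → (0.0484, 0, -1.24206)–(0.0484, 0.0484, -1.23048)  len=0.0498
  (v2,v5,v3) [++-] → (0.0484, 0.0484, 1.23048)–(0.0484, 0, 1.24206)  len=0.0498
  (v4,v0,v6) [+--] → (0.0484, 0.0484, -1.23048)–(0.0484, 1.07985, -0.635)  len=1.1910
  (v4,v6,v5) [+-+] → (0.0484, 1.07985, -0.635)–(0.0484, 1.07985, -0.555962)  len=0.0790
  (v5,v6,v7) [+--] → (0.0484, 1.07985, -0.555962)–(0.0484, 1.07985, 0.635)  len=1.1910
  (v5,v7,v3) [+--] → (0.0484, 1.07985, 0.635)–(0.0484, 0.0484, 1.23048)  len=1.1910
  (v14,v0,v16) [--+] → (0.0484, -0.0484, -1.23048)–(0.0484, -1.07985, -0.635)  len=1.1910
  (v14,v16,v15) [-+-] → (0.0484, -1.07985, -0.635)–(0.0484, -1.07985, 0.555962)  len=1.1910
  (v15,v16,v17) [-++] → (0.0484, -1.07985, 0.555962)–(0.0484, -1.07985, 0.635)  len=0.0790
  (v15,v17,v3) [-+-] → (0.0484, -1.07985, 0.635)–(0.0484, -0.0484, 1.23048)  len=1.1910
  (v16,v0,v1) [+-+] → (0.0484, -0.0484, -1.23048)–(0.0484, 0, -1.24206)  len=0.0498
  (v17,v2,v3) [++-] → (0.0484, 0, 1.24206)–(0.0484, -0.0484, 1.23048)  len=0.0498

Chained into 1 loop(s):
  loop 1: 12 segments, perimeter = 7.5031
Total perimeter = 7.503
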